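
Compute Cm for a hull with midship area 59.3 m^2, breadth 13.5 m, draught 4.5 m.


Formula: Cm = Am / (B * T)
Step 1 — B * T = 13.5 * 4.5 = 60.75 m^2
Step 2 — Cm = 59.3 / 60.75 ≈ 0.97613 (5 s.f.)

0.97613


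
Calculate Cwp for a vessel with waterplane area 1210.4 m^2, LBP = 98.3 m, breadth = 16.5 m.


Formula: Cwp = Aw / (L * B)
Step 1 — L * B = 98.3 * 16.5 = 1621.95 m^2
Step 2 — Cwp = 1210.4 / 1621.95 ≈ 0.74626 (5 s.f.)

0.74626


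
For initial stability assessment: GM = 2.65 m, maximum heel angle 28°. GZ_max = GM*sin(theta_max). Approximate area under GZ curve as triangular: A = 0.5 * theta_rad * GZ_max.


Formula: GZ_max = GM * sin(theta); Area = 0.5 * theta_rad * GZ_max
Step 1 — GZ_max = 2.65 * sin(28°) = 2.65 * 0.469472 = 1.244101 m
Step 2 — theta_rad = 28 * pi/180 = 0.488692 rad
Step 3 — Area = 0.5 * 0.488692 * 1.244101 ≈ 0.30399 m·rad (5 s.f.)

0.30399 m·rad


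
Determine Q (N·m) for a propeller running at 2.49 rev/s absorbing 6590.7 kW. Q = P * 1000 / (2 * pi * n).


Formula: Q = P_W / (2 * pi * n)
Step 1 — P_W = 6590.7 kW * 1000 = 6590700.0 W
Step 2 — 2 * pi * n = 2 * pi * 2.49 = 15.645131
Step 3 — Q = 6590700.0 / 15.645131 ≈ 421260 N·m (5 s.f.)

421260 N·m


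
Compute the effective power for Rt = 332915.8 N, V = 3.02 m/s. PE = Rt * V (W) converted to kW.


Formula: PE = Rt * V / 1000 (kW)
Step 1 — PE (W) = 332915.8 * 3.02 = 1005405.716 W
Step 2 — PE (kW) = 1005405.716 / 1000 ≈ 1005.4 kW (5 s.f.)

1005.4 kW


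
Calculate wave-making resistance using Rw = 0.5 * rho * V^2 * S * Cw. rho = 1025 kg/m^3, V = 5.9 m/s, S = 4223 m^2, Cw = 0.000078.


Formula: Rw = 0.5 * rho * V^2 * S * Cw
Step 1 — V^2 = 5.9^2 = 34.81
Step 2 — 0.5 * rho * V^2 = 0.5 * 1025 * 34.81 = 17840.125
Step 3 — Rw = 17840.125 * 4223 * 0.000078 ≈ 5876.4 N (5 s.f.)

5876.4 N


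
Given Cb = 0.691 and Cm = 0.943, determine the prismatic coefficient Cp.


Formula: Cp = Cb / Cm
Substituting: Cp = 0.691 / 0.943
Result: Cp ≈ 0.73277 (5 s.f.)

0.73277


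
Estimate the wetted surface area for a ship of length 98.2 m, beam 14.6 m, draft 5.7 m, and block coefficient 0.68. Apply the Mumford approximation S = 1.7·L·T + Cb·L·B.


Formula: S = 1.7*L*T + V/T with V = Cb*L*B*T, i.e. S = L * (1.7*T + Cb*B)
Step 1 — 1.7*T = 1.7 * 5.7 = 9.69 m
Step 2 — Cb*B = 0.68 * 14.6 = 9.928 m
Step 3 — 1.7*T + Cb*B = 9.69 + 9.928 = 19.618 m
Step 4 — S = 98.2 * 19.618 ≈ 1926.5 m^2 (5 s.f.)

1926.5 m^2


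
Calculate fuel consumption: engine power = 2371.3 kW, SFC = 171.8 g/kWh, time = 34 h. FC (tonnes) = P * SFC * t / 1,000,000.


Formula: FC (tonnes) = P * SFC * t / 1,000,000
Step 1 — P * SFC * t = 2371.3 * 171.8 * 34 = 13851237.56 g
Step 2 — FC (tonnes) = 13851237.56 / 1,000,000 ≈ 13.851 tonnes (5 s.f.)

13.851 tonnes


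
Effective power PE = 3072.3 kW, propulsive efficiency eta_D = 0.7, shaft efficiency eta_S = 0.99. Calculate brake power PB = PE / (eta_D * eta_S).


Formula: PB = PE / (eta_D * eta_S)
Step 1 — combined efficiency = eta_D * eta_S = 0.7 * 0.99 = 0.693
Step 2 — PB = 3072.3 / 0.693 ≈ 4433.3 kW (5 s.f.)

4433.3 kW


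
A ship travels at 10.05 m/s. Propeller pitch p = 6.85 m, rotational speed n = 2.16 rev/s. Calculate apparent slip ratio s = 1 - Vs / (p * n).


Formula: s = 1 - Vs / (p * n)
Step 1 — p * n = 6.85 * 2.16 = 14.796
Step 2 — Vs / (p*n) = 10.05 / 14.796 = 0.679238 (6 d.p.)
Step 3 — s = 1 - 0.679238 = 0.320762

0.320762


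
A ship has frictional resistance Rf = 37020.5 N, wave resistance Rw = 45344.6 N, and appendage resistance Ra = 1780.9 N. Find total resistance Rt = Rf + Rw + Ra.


Formula: Rt = Rf + Rw + Ra
Substituting: Rt = 37020.5 + 45344.6 + 1780.9
Result: Rt = 84146.0 N

84146.0 N


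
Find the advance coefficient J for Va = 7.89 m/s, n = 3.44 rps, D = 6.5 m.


Formula: J = Va / (n * D)
Step 1 — n * D = 3.44 * 6.5 = 22.36
Step 2 — J = 7.89 / 22.36 ≈ 0.35286 (5 s.f.)

0.35286


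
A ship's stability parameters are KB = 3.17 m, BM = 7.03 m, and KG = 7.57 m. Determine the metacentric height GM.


Formula: GM = KB + BM - KG
Step 1 — KM = KB + BM = 3.17 + 7.03 = 10.2 m
Step 2 — GM = KM - KG = 10.2 - 7.57 = 2.63 m

2.63 m


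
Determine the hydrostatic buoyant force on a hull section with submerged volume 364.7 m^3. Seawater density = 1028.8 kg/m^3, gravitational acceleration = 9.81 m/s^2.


Formula: Fb = rho * g * V
Substituting: Fb = 1028.8 * 9.81 * 364.7
Intermediate: 1028.8 * 9.81 = 10092.528
Result: Fb = 10092.528 * 364.7 ≈ 3680700 N (5 s.f.)

3680700 N


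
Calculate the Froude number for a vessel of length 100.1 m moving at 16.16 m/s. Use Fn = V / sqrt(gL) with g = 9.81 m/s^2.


Formula: Fn = V / sqrt(g * L)
Step 1 — g * L = 9.81 * 100.1 = 981.981
Step 2 — sqrt(g * L) = sqrt(981.981) = 31.336576
Step 3 — Fn = 16.16 / 31.336576 ≈ 0.51569 (5 s.f.)

0.51569


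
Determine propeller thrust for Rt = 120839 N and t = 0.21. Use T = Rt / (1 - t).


Formula: T = Rt / (1 - t)
Step 1 — (1 - t) = 1 - 0.21 = 0.79
Step 2 — T = 120839 / 0.79 ≈ 152960 N (5 s.f.)

152960 N


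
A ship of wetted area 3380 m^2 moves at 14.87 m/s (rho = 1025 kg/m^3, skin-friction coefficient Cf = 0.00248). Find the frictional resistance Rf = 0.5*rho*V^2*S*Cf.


Formula: Rf = 0.5 * rho * V^2 * S * Cf
Step 1 — V^2 = 14.87^2 = 221.1169
Step 2 — 0.5 * rho * V^2 = 0.5 * 1025 * 221.1169 = 113322.41125
Step 3 — Rf = 113322.41125 * 3380 * 0.00248 ≈ 949910 N (5 s.f.)

949910 N


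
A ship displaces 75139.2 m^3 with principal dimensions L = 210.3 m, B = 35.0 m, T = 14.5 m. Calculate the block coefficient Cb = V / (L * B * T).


Formula: Cb = V / (L * B * T)
Step 1 — L * B * T = 210.3 * 35.0 * 14.5 = 106727.25 m^3
Step 2 — Cb = 75139.2 / 106727.25 ≈ 0.70403 (5 s.f.)

0.70403


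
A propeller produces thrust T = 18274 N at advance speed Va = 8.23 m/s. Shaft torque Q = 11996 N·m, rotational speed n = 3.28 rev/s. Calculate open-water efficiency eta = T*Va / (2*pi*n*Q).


Formula: eta = T * Va / (2 * pi * n * Q)
Step 1 — numerator = T * Va = 18274 * 8.23 = 150395.02
Step 2 — 2 * pi * n = 2 * pi * 3.28 = 20.608848
Step 3 — denominator = 20.608848 * 11996 = 247223.74
Step 4 — eta = 150395.02 / 247223.74 ≈ 0.60834 (5 s.f.)

0.60834


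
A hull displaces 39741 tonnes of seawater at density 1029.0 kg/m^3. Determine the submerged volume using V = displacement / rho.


Formula: V = mass / rho
Step 1 — convert tonnes to kg: 39741 t * 1000 = 39741000 kg
Step 2 — V = 39741000 / 1029.0 ≈ 38621 m^3 (5 s.f.)

38621 m^3


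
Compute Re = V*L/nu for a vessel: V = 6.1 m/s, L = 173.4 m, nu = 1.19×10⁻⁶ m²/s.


Formula: Re = V * L / nu
Step 1 — V * L = 6.1 * 173.4 = 1057.74 m^2/s
Step 2 — Re = 1057.74 / 1.19e-6 = 8.89e+08

8.89e+08


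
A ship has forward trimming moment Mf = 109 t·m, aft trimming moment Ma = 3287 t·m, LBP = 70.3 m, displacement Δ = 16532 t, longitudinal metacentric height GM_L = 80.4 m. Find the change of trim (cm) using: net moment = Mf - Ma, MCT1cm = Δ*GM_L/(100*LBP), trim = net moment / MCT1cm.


Formula: net trimming moment = Mf - Ma; MCT1cm = Δ*GM_L/(100*LBP); trim = net moment / MCT1cm
Step 1 — net trimming moment = 109 - 3287 = -3178 t·m
Step 2 — MCT1cm = 16532 * 80.4 / (100 * 70.3) = 189.0715 t·m/cm
Step 3 — trim = -3178 / 189.0715 ≈ -16.808 cm (5 s.f.)

-16.808 cm


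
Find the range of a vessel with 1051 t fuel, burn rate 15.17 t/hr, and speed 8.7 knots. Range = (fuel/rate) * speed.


Formula: endurance = fuel / rate; range = endurance * speed
Step 1 — endurance = 1051 / 15.17 = 69.2815 hours
Step 2 — range = 69.2815 * 8.7 ≈ 602.75 nautical miles (5 s.f.)

602.75 NM


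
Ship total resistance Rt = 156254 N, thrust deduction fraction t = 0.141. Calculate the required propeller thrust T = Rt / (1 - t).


Formula: T = Rt / (1 - t)
Step 1 — (1 - t) = 1 - 0.141 = 0.859
Step 2 — T = 156254 / 0.859 ≈ 181900 N (5 s.f.)

181900 N


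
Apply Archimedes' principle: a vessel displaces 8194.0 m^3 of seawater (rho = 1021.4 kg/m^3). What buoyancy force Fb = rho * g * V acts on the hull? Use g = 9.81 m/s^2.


Formula: Fb = rho * g * V
Substituting: Fb = 1021.4 * 9.81 * 8194.0
Intermediate: 1021.4 * 9.81 = 10019.934
Result: Fb = 10019.934 * 8194.0 ≈ 82103000 N (5 s.f.)

82103000 N


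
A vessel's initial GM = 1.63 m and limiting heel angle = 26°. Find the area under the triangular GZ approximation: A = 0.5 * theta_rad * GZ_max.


Formula: GZ_max = GM * sin(theta); Area = 0.5 * theta_rad * GZ_max
Step 1 — GZ_max = 1.63 * sin(26°) = 1.63 * 0.438371 = 0.714545 m
Step 2 — theta_rad = 26 * pi/180 = 0.453786 rad
Step 3 — Area = 0.5 * 0.453786 * 0.714545 ≈ 0.16213 m·rad (5 s.f.)

0.16213 m·rad


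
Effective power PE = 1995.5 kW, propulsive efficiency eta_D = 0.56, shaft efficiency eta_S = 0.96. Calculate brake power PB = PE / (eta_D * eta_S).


Formula: PB = PE / (eta_D * eta_S)
Step 1 — combined efficiency = eta_D * eta_S = 0.56 * 0.96 = 0.5376
Step 2 — PB = 1995.5 / 0.5376 ≈ 3711.9 kW (5 s.f.)

3711.9 kW


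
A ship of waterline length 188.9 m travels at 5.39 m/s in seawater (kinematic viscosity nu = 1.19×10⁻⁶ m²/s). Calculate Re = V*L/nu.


Formula: Re = V * L / nu
Step 1 — V * L = 5.39 * 188.9 = 1018.171 m^2/s
Step 2 — Re = 1018.171 / 1.19e-6 = 8.56e+08

8.56e+08


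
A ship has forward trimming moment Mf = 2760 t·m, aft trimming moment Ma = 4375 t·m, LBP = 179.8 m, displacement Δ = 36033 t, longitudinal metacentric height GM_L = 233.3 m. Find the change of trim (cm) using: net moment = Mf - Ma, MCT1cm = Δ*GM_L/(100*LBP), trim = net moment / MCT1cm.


Formula: net trimming moment = Mf - Ma; MCT1cm = Δ*GM_L/(100*LBP); trim = net moment / MCT1cm
Step 1 — net trimming moment = 2760 - 4375 = -1615 t·m
Step 2 — MCT1cm = 36033 * 233.3 / (100 * 179.8) = 467.5472 t·m/cm
Step 3 — trim = -1615 / 467.5472 ≈ -3.4542 cm (5 s.f.)

-3.4542 cm


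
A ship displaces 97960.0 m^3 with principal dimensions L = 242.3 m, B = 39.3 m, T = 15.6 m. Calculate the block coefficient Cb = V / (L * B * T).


Formula: Cb = V / (L * B * T)
Step 1 — L * B * T = 242.3 * 39.3 * 15.6 = 148549.284 m^3
Step 2 — Cb = 97960.0 / 148549.284 ≈ 0.65944 (5 s.f.)

0.65944


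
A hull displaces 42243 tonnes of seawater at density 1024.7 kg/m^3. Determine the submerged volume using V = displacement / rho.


Formula: V = mass / rho
Step 1 — convert tonnes to kg: 42243 t * 1000 = 42243000 kg
Step 2 — V = 42243000 / 1024.7 ≈ 41225 m^3 (5 s.f.)

41225 m^3


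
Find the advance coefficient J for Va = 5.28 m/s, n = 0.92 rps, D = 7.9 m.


Formula: J = Va / (n * D)
Step 1 — n * D = 0.92 * 7.9 = 7.268
Step 2 — J = 5.28 / 7.268 ≈ 0.72647 (5 s.f.)

0.72647


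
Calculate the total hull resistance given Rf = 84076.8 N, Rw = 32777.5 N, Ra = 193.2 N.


Formula: Rt = Rf + Rw + Ra
Substituting: Rt = 84076.8 + 32777.5 + 193.2
Result: Rt = 117047.5 N

117047.5 N


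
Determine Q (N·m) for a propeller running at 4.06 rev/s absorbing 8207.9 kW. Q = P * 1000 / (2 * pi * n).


Formula: Q = P_W / (2 * pi * n)
Step 1 — P_W = 8207.9 kW * 1000 = 8207900.0 W
Step 2 — 2 * pi * n = 2 * pi * 4.06 = 25.509732
Step 3 — Q = 8207900.0 / 25.509732 ≈ 321760 N·m (5 s.f.)

321760 N·m


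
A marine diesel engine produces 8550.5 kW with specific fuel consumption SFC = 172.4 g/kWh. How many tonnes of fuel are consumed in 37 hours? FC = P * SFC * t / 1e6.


Formula: FC (tonnes) = P * SFC * t / 1,000,000
Step 1 — P * SFC * t = 8550.5 * 172.4 * 37 = 54541929.4 g
Step 2 — FC (tonnes) = 54541929.4 / 1,000,000 ≈ 54.542 tonnes (5 s.f.)

54.542 tonnes


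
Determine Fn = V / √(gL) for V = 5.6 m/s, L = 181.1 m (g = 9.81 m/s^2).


Formula: Fn = V / sqrt(g * L)
Step 1 — g * L = 9.81 * 181.1 = 1776.591
Step 2 — sqrt(g * L) = sqrt(1776.591) = 42.149626
Step 3 — Fn = 5.6 / 42.149626 ≈ 0.13286 (5 s.f.)

0.13286


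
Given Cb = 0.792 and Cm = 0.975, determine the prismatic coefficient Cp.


Formula: Cp = Cb / Cm
Substituting: Cp = 0.792 / 0.975
Result: Cp ≈ 0.81231 (5 s.f.)

0.81231


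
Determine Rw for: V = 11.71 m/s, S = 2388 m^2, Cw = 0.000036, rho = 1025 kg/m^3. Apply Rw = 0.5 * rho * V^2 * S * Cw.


Formula: Rw = 0.5 * rho * V^2 * S * Cw
Step 1 — V^2 = 11.71^2 = 137.1241
Step 2 — 0.5 * rho * V^2 = 0.5 * 1025 * 137.1241 = 70276.10125
Step 3 — Rw = 70276.10125 * 2388 * 0.000036 ≈ 6041.5 N (5 s.f.)

6041.5 N


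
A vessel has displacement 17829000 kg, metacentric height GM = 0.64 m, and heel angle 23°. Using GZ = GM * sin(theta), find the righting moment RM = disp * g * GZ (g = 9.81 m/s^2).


Formula: GZ = GM * sin(theta); RM = disp * g * GZ
Step 1 — GZ = 0.64 * sin(23°) = 0.64 * 0.390731 = 0.250068 m
Step 2 — RM = 17829000 * 9.81 * 0.250068 ≈ 43738000 N·m (5 s.f.)

43738000 N·m


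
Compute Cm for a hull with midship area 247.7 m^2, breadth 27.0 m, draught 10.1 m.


Formula: Cm = Am / (B * T)
Step 1 — B * T = 27.0 * 10.1 = 272.7 m^2
Step 2 — Cm = 247.7 / 272.7 ≈ 0.90832 (5 s.f.)

0.90832


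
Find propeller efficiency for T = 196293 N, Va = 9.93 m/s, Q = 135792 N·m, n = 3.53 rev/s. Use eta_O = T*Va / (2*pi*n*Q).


Formula: eta = T * Va / (2 * pi * n * Q)
Step 1 — numerator = T * Va = 196293 * 9.93 = 1949189.49
Step 2 — 2 * pi * n = 2 * pi * 3.53 = 22.179644
Step 3 — denominator = 22.179644 * 135792 = 3011818.22
Step 4 — eta = 1949189.49 / 3011818.22 ≈ 0.64718 (5 s.f.)

0.64718


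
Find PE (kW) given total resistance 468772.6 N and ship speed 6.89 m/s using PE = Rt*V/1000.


Formula: PE = Rt * V / 1000 (kW)
Step 1 — PE (W) = 468772.6 * 6.89 = 3229843.214 W
Step 2 — PE (kW) = 3229843.214 / 1000 ≈ 3229.8 kW (5 s.f.)

3229.8 kW


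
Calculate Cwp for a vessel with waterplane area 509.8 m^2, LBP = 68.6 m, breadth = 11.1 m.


Formula: Cwp = Aw / (L * B)
Step 1 — L * B = 68.6 * 11.1 = 761.46 m^2
Step 2 — Cwp = 509.8 / 761.46 ≈ 0.66950 (5 s.f.)

0.66950


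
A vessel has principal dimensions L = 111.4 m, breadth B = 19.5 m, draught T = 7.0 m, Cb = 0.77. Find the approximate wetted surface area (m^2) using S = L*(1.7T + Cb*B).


Formula: S = 1.7*L*T + V/T with V = Cb*L*B*T, i.e. S = L * (1.7*T + Cb*B)
Step 1 — 1.7*T = 1.7 * 7.0 = 11.9 m
Step 2 — Cb*B = 0.77 * 19.5 = 15.015 m
Step 3 — 1.7*T + Cb*B = 11.9 + 15.015 = 26.915 m
Step 4 — S = 111.4 * 26.915 ≈ 2998.3 m^2 (5 s.f.)

2998.3 m^2


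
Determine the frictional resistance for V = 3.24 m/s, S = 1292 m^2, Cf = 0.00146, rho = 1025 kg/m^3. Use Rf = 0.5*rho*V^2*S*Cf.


Formula: Rf = 0.5 * rho * V^2 * S * Cf
Step 1 — V^2 = 3.24^2 = 10.4976
Step 2 — 0.5 * rho * V^2 = 0.5 * 1025 * 10.4976 = 5380.02
Step 3 — Rf = 5380.02 * 1292 * 0.00146 ≈ 10148 N (5 s.f.)

10148 N


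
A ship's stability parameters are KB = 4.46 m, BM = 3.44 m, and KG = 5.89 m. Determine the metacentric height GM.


Formula: GM = KB + BM - KG
Step 1 — KM = KB + BM = 4.46 + 3.44 = 7.9 m
Step 2 — GM = KM - KG = 7.9 - 5.89 = 2.01 m

2.01 m


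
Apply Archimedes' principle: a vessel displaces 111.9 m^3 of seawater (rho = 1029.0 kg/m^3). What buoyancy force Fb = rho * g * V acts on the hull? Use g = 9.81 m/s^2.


Formula: Fb = rho * g * V
Substituting: Fb = 1029.0 * 9.81 * 111.9
Intermediate: 1029.0 * 9.81 = 10094.49
Result: Fb = 10094.49 * 111.9 ≈ 1129600 N (5 s.f.)

1129600 N


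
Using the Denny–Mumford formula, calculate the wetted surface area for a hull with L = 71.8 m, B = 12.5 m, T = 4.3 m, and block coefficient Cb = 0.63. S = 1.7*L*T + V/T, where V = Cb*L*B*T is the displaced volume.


Formula: S = 1.7*L*T + V/T with V = Cb*L*B*T, i.e. S = L * (1.7*T + Cb*B)
Step 1 — 1.7*T = 1.7 * 4.3 = 7.31 m
Step 2 — Cb*B = 0.63 * 12.5 = 7.875 m
Step 3 — 1.7*T + Cb*B = 7.31 + 7.875 = 15.185 m
Step 4 — S = 71.8 * 15.185 ≈ 1090.3 m^2 (5 s.f.)

1090.3 m^2


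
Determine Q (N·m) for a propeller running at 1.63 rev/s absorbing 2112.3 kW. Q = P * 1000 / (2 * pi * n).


Formula: Q = P_W / (2 * pi * n)
Step 1 — P_W = 2112.3 kW * 1000 = 2112300.0 W
Step 2 — 2 * pi * n = 2 * pi * 1.63 = 10.241592
Step 3 — Q = 2112300.0 / 10.241592 ≈ 206250 N·m (5 s.f.)

206250 N·m


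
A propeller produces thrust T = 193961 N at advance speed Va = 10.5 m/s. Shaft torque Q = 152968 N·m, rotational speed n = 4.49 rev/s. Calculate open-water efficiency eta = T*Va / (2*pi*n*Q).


Formula: eta = T * Va / (2 * pi * n * Q)
Step 1 — numerator = T * Va = 193961 * 10.5 = 2036590.5
Step 2 — 2 * pi * n = 2 * pi * 4.49 = 28.211502
Step 3 — denominator = 28.211502 * 152968 = 4315457.04
Step 4 — eta = 2036590.5 / 4315457.04 ≈ 0.47193 (5 s.f.)

0.47193


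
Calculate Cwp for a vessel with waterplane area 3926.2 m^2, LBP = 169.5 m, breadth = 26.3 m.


Formula: Cwp = Aw / (L * B)
Step 1 — L * B = 169.5 * 26.3 = 4457.85 m^2
Step 2 — Cwp = 3926.2 / 4457.85 ≈ 0.88074 (5 s.f.)

0.88074


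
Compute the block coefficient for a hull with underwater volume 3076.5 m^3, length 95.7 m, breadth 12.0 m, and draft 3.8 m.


Formula: Cb = V / (L * B * T)
Step 1 — L * B * T = 95.7 * 12.0 * 3.8 = 4363.92 m^3
Step 2 — Cb = 3076.5 / 4363.92 ≈ 0.70499 (5 s.f.)

0.70499


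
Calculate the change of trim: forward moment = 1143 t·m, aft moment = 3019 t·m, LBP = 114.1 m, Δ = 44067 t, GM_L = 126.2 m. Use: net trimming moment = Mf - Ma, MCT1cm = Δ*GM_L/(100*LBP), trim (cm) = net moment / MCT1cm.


Formula: net trimming moment = Mf - Ma; MCT1cm = Δ*GM_L/(100*LBP); trim = net moment / MCT1cm
Step 1 — net trimming moment = 1143 - 3019 = -1876 t·m
Step 2 — MCT1cm = 44067 * 126.2 / (100 * 114.1) = 487.4019 t·m/cm
Step 3 — trim = -1876 / 487.4019 ≈ -3.8490 cm (5 s.f.)

-3.8490 cm


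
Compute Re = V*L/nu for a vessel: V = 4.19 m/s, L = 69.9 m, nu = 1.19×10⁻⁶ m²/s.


Formula: Re = V * L / nu
Step 1 — V * L = 4.19 * 69.9 = 292.881 m^2/s
Step 2 — Re = 292.881 / 1.19e-6 = 2.46e+08

2.46e+08


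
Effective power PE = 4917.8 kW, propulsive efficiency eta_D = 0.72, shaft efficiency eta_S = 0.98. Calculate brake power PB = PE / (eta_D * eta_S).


Formula: PB = PE / (eta_D * eta_S)
Step 1 — combined efficiency = eta_D * eta_S = 0.72 * 0.98 = 0.7056
Step 2 — PB = 4917.8 / 0.7056 ≈ 6969.7 kW (5 s.f.)

6969.7 kW


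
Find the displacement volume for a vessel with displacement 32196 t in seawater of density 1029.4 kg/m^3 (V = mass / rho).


Formula: V = mass / rho
Step 1 — convert tonnes to kg: 32196 t * 1000 = 32196000 kg
Step 2 — V = 32196000 / 1029.4 ≈ 31276 m^3 (5 s.f.)

31276 m^3


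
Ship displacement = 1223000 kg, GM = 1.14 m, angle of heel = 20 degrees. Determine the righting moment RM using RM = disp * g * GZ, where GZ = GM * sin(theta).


Formula: GZ = GM * sin(theta); RM = disp * g * GZ
Step 1 — GZ = 1.14 * sin(20°) = 1.14 * 0.34202 = 0.389903 m
Step 2 — RM = 1223000 * 9.81 * 0.389903 ≈ 4677900 N·m (5 s.f.)

4677900 N·m


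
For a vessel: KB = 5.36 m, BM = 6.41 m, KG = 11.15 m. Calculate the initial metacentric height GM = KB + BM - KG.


Formula: GM = KB + BM - KG
Step 1 — KM = KB + BM = 5.36 + 6.41 = 11.77 m
Step 2 — GM = KM - KG = 11.77 - 11.15 = 0.62 m

0.62 m


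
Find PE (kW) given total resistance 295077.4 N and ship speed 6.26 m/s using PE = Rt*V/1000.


Formula: PE = Rt * V / 1000 (kW)
Step 1 — PE (W) = 295077.4 * 6.26 = 1847184.524 W
Step 2 — PE (kW) = 1847184.524 / 1000 ≈ 1847.2 kW (5 s.f.)

1847.2 kW


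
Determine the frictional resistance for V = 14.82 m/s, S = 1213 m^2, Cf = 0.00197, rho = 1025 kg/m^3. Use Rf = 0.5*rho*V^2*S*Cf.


Formula: Rf = 0.5 * rho * V^2 * S * Cf
Step 1 — V^2 = 14.82^2 = 219.6324
Step 2 — 0.5 * rho * V^2 = 0.5 * 1025 * 219.6324 = 112561.605
Step 3 — Rf = 112561.605 * 1213 * 0.00197 ≈ 268980 N (5 s.f.)

268980 N


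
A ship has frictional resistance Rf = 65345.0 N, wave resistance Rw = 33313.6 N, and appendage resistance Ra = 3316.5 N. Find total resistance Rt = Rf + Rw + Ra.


Formula: Rt = Rf + Rw + Ra
Substituting: Rt = 65345.0 + 33313.6 + 3316.5
Result: Rt = 101975.1 N

101975.1 N


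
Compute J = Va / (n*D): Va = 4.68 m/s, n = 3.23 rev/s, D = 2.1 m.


Formula: J = Va / (n * D)
Step 1 — n * D = 3.23 * 2.1 = 6.783
Step 2 — J = 4.68 / 6.783 ≈ 0.68996 (5 s.f.)

0.68996


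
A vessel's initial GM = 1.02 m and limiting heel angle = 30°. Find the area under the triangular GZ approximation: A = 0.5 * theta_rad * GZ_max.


Formula: GZ_max = GM * sin(theta); Area = 0.5 * theta_rad * GZ_max
Step 1 — GZ_max = 1.02 * sin(30°) = 1.02 * 0.5 = 0.51 m
Step 2 — theta_rad = 30 * pi/180 = 0.523599 rad
Step 3 — Area = 0.5 * 0.523599 * 0.51 ≈ 0.13352 m·rad (5 s.f.)

0.13352 m·rad


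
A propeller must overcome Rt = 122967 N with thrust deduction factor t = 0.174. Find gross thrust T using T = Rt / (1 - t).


Formula: T = Rt / (1 - t)
Step 1 — (1 - t) = 1 - 0.174 = 0.826
Step 2 — T = 122967 / 0.826 ≈ 148870 N (5 s.f.)

148870 N


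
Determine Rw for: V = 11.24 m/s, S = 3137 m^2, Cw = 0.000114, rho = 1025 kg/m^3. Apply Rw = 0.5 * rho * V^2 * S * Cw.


Formula: Rw = 0.5 * rho * V^2 * S * Cw
Step 1 — V^2 = 11.24^2 = 126.3376
Step 2 — 0.5 * rho * V^2 = 0.5 * 1025 * 126.3376 = 64748.02
Step 3 — Rw = 64748.02 * 3137 * 0.000114 ≈ 23155 N (5 s.f.)

23155 N


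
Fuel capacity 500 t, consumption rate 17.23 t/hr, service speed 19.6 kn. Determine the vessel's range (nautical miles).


Formula: endurance = fuel / rate; range = endurance * speed
Step 1 — endurance = 500 / 17.23 = 29.0192 hours
Step 2 — range = 29.0192 * 19.6 ≈ 568.78 nautical miles (5 s.f.)

568.78 NM


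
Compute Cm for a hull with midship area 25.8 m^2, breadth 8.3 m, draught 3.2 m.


Formula: Cm = Am / (B * T)
Step 1 — B * T = 8.3 * 3.2 = 26.56 m^2
Step 2 — Cm = 25.8 / 26.56 ≈ 0.97139 (5 s.f.)

0.97139


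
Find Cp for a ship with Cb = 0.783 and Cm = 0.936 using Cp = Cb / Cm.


Formula: Cp = Cb / Cm
Substituting: Cp = 0.783 / 0.936
Result: Cp ≈ 0.83654 (5 s.f.)

0.83654


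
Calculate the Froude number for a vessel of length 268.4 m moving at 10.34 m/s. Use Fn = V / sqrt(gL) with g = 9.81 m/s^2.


Formula: Fn = V / sqrt(g * L)
Step 1 — g * L = 9.81 * 268.4 = 2633.004
Step 2 — sqrt(g * L) = sqrt(2633.004) = 51.312805
Step 3 — Fn = 10.34 / 51.312805 ≈ 0.20151 (5 s.f.)

0.20151


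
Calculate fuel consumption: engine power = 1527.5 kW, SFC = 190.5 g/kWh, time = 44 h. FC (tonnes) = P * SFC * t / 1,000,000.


Formula: FC (tonnes) = P * SFC * t / 1,000,000
Step 1 — P * SFC * t = 1527.5 * 190.5 * 44 = 12803505.0 g
Step 2 — FC (tonnes) = 12803505.0 / 1,000,000 ≈ 12.804 tonnes (5 s.f.)

12.804 tonnes


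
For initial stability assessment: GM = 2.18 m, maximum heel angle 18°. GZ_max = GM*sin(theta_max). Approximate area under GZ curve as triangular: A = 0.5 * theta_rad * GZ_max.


Formula: GZ_max = GM * sin(theta); Area = 0.5 * theta_rad * GZ_max
Step 1 — GZ_max = 2.18 * sin(18°) = 2.18 * 0.309017 = 0.673657 m
Step 2 — theta_rad = 18 * pi/180 = 0.314159 rad
Step 3 — Area = 0.5 * 0.314159 * 0.673657 ≈ 0.10582 m·rad (5 s.f.)

0.10582 m·rad


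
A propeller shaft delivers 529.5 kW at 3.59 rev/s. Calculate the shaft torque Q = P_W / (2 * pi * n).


Formula: Q = P_W / (2 * pi * n)
Step 1 — P_W = 529.5 kW * 1000 = 529500.0 W
Step 2 — 2 * pi * n = 2 * pi * 3.59 = 22.556635
Step 3 — Q = 529500.0 / 22.556635 ≈ 23474 N·m (5 s.f.)

23474 N·m


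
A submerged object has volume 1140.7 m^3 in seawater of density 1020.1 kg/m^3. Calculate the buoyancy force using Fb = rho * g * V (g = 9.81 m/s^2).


Formula: Fb = rho * g * V
Substituting: Fb = 1020.1 * 9.81 * 1140.7
Intermediate: 1020.1 * 9.81 = 10007.181
Result: Fb = 10007.181 * 1140.7 ≈ 11415000 N (5 s.f.)

11415000 N


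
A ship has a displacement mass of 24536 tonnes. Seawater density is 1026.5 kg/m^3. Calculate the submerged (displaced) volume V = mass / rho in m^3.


Formula: V = mass / rho
Step 1 — convert tonnes to kg: 24536 t * 1000 = 24536000 kg
Step 2 — V = 24536000 / 1026.5 ≈ 23903 m^3 (5 s.f.)

23903 m^3


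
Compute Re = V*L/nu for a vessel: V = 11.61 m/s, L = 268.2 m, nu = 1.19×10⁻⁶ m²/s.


Formula: Re = V * L / nu
Step 1 — V * L = 11.61 * 268.2 = 3113.802 m^2/s
Step 2 — Re = 3113.802 / 1.19e-6 = 2.62e+09

2.62e+09


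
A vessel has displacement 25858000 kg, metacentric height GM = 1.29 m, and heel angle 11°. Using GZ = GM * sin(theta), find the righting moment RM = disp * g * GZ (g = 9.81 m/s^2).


Formula: GZ = GM * sin(theta); RM = disp * g * GZ
Step 1 — GZ = 1.29 * sin(11°) = 1.29 * 0.190809 = 0.246144 m
Step 2 — RM = 25858000 * 9.81 * 0.246144 ≈ 62439000 N·m (5 s.f.)

62439000 N·m


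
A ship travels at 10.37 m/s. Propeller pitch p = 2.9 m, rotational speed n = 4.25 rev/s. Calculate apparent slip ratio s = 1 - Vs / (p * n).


Formula: s = 1 - Vs / (p * n)
Step 1 — p * n = 2.9 * 4.25 = 12.325
Step 2 — Vs / (p*n) = 10.37 / 12.325 = 0.841379 (6 d.p.)
Step 3 — s = 1 - 0.841379 = 0.158621

0.158621


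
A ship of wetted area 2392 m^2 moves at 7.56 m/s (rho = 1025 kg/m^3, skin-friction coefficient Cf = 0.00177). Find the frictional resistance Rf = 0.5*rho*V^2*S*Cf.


Formula: Rf = 0.5 * rho * V^2 * S * Cf
Step 1 — V^2 = 7.56^2 = 57.1536
Step 2 — 0.5 * rho * V^2 = 0.5 * 1025 * 57.1536 = 29291.22
Step 3 — Rf = 29291.22 * 2392 * 0.00177 ≈ 124010 N (5 s.f.)

124010 N


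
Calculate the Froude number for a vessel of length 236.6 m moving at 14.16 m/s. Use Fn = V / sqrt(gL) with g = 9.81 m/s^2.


Formula: Fn = V / sqrt(g * L)
Step 1 — g * L = 9.81 * 236.6 = 2321.046
Step 2 — sqrt(g * L) = sqrt(2321.046) = 48.177235
Step 3 — Fn = 14.16 / 48.177235 ≈ 0.29391 (5 s.f.)

0.29391


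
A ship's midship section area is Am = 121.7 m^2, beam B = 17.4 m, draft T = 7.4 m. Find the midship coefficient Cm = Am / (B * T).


Formula: Cm = Am / (B * T)
Step 1 — B * T = 17.4 * 7.4 = 128.76 m^2
Step 2 — Cm = 121.7 / 128.76 ≈ 0.94517 (5 s.f.)

0.94517


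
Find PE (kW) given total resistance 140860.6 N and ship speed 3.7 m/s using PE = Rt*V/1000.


Formula: PE = Rt * V / 1000 (kW)
Step 1 — PE (W) = 140860.6 * 3.7 = 521184.22 W
Step 2 — PE (kW) = 521184.22 / 1000 ≈ 521.18 kW (5 s.f.)

521.18 kW


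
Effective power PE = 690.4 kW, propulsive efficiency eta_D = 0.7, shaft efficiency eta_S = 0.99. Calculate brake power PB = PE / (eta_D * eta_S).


Formula: PB = PE / (eta_D * eta_S)
Step 1 — combined efficiency = eta_D * eta_S = 0.7 * 0.99 = 0.693
Step 2 — PB = 690.4 / 0.693 ≈ 996.25 kW (5 s.f.)

996.25 kW


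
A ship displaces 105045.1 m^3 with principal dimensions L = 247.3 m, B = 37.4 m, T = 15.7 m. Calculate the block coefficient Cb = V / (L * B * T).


Formula: Cb = V / (L * B * T)
Step 1 — L * B * T = 247.3 * 37.4 * 15.7 = 145209.614 m^3
Step 2 — Cb = 105045.1 / 145209.614 ≈ 0.72340 (5 s.f.)

0.72340


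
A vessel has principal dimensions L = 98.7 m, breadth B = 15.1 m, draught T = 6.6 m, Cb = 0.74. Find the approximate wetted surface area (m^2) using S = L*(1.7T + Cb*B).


Formula: S = 1.7*L*T + V/T with V = Cb*L*B*T, i.e. S = L * (1.7*T + Cb*B)
Step 1 — 1.7*T = 1.7 * 6.6 = 11.22 m
Step 2 — Cb*B = 0.74 * 15.1 = 11.174 m
Step 3 — 1.7*T + Cb*B = 11.22 + 11.174 = 22.394 m
Step 4 — S = 98.7 * 22.394 ≈ 2210.3 m^2 (5 s.f.)

2210.3 m^2


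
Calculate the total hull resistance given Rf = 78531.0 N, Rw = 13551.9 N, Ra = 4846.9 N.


Formula: Rt = Rf + Rw + Ra
Substituting: Rt = 78531.0 + 13551.9 + 4846.9
Result: Rt = 96929.8 N

96929.8 N


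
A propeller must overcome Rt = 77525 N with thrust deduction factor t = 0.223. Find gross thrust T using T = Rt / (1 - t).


Formula: T = Rt / (1 - t)
Step 1 — (1 - t) = 1 - 0.223 = 0.777
Step 2 — T = 77525 / 0.777 ≈ 99775 N (5 s.f.)

99775 N


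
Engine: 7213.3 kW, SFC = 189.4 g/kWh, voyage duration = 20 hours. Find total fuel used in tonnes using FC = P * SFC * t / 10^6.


Formula: FC (tonnes) = P * SFC * t / 1,000,000
Step 1 — P * SFC * t = 7213.3 * 189.4 * 20 = 27323980.4 g
Step 2 — FC (tonnes) = 27323980.4 / 1,000,000 ≈ 27.324 tonnes (5 s.f.)

27.324 tonnes


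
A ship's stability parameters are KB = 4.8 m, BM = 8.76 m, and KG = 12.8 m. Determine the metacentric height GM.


Formula: GM = KB + BM - KG
Step 1 — KM = KB + BM = 4.8 + 8.76 = 13.56 m
Step 2 — GM = KM - KG = 13.56 - 12.8 = 0.76 m

0.76 m


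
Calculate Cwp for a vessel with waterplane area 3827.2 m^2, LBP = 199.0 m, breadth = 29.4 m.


Formula: Cwp = Aw / (L * B)
Step 1 — L * B = 199.0 * 29.4 = 5850.6 m^2
Step 2 — Cwp = 3827.2 / 5850.6 ≈ 0.65416 (5 s.f.)

0.65416


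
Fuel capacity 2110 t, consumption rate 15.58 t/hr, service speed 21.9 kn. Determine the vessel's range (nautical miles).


Formula: endurance = fuel / rate; range = endurance * speed
Step 1 — endurance = 2110 / 15.58 = 135.43 hours
Step 2 — range = 135.43 * 21.9 ≈ 2965.9 nautical miles (5 s.f.)

2965.9 NM


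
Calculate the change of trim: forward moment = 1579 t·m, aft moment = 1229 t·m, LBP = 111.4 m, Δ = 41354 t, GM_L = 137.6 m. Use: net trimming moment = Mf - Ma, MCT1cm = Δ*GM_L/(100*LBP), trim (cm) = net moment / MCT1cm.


Formula: net trimming moment = Mf - Ma; MCT1cm = Δ*GM_L/(100*LBP); trim = net moment / MCT1cm
Step 1 — net trimming moment = 1579 - 1229 = 350 t·m
Step 2 — MCT1cm = 41354 * 137.6 / (100 * 111.4) = 510.7999 t·m/cm
Step 3 — trim = 350 / 510.7999 ≈ 0.68520 cm (5 s.f.)

0.68520 cm


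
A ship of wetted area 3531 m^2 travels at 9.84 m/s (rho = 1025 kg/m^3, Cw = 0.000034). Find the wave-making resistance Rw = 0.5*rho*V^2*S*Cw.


Formula: Rw = 0.5 * rho * V^2 * S * Cw
Step 1 — V^2 = 9.84^2 = 96.8256
Step 2 — 0.5 * rho * V^2 = 0.5 * 1025 * 96.8256 = 49623.12
Step 3 — Rw = 49623.12 * 3531 * 0.000034 ≈ 5957.5 N (5 s.f.)

5957.5 N


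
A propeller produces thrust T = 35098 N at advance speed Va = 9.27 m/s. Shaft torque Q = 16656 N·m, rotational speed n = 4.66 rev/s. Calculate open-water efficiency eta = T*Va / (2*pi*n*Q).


Formula: eta = T * Va / (2 * pi * n * Q)
Step 1 — numerator = T * Va = 35098 * 9.27 = 325358.46
Step 2 — 2 * pi * n = 2 * pi * 4.66 = 29.279644
Step 3 — denominator = 29.279644 * 16656 = 487681.75
Step 4 — eta = 325358.46 / 487681.75 ≈ 0.66715 (5 s.f.)

0.66715


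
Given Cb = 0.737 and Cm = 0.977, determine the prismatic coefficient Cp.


Formula: Cp = Cb / Cm
Substituting: Cp = 0.737 / 0.977
Result: Cp ≈ 0.75435 (5 s.f.)

0.75435


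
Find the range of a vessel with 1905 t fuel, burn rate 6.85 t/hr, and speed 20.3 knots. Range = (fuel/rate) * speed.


Formula: endurance = fuel / rate; range = endurance * speed
Step 1 — endurance = 1905 / 6.85 = 278.1022 hours
Step 2 — range = 278.1022 * 20.3 ≈ 5645.5 nautical miles (5 s.f.)

5645.5 NM


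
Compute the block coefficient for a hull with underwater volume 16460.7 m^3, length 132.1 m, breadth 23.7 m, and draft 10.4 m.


Formula: Cb = V / (L * B * T)
Step 1 — L * B * T = 132.1 * 23.7 * 10.4 = 32560.008 m^3
Step 2 — Cb = 16460.7 / 32560.008 ≈ 0.50555 (5 s.f.)

0.50555


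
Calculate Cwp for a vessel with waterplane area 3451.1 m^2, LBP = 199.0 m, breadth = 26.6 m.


Formula: Cwp = Aw / (L * B)
Step 1 — L * B = 199.0 * 26.6 = 5293.4 m^2
Step 2 — Cwp = 3451.1 / 5293.4 ≈ 0.65196 (5 s.f.)

0.65196


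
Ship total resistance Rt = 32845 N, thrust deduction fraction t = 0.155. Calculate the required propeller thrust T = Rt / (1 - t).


Formula: T = Rt / (1 - t)
Step 1 — (1 - t) = 1 - 0.155 = 0.845
Step 2 — T = 32845 / 0.845 ≈ 38870 N (5 s.f.)

38870 N


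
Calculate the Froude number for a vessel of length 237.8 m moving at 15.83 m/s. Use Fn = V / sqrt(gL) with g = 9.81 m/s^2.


Formula: Fn = V / sqrt(g * L)
Step 1 — g * L = 9.81 * 237.8 = 2332.818
Step 2 — sqrt(g * L) = sqrt(2332.818) = 48.299255
Step 3 — Fn = 15.83 / 48.299255 ≈ 0.32775 (5 s.f.)

0.32775


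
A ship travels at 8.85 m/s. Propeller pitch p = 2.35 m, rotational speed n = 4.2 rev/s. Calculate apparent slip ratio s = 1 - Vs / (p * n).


Formula: s = 1 - Vs / (p * n)
Step 1 — p * n = 2.35 * 4.2 = 9.87
Step 2 — Vs / (p*n) = 8.85 / 9.87 = 0.896657 (6 d.p.)
Step 3 — s = 1 - 0.896657 = 0.103343

0.103343


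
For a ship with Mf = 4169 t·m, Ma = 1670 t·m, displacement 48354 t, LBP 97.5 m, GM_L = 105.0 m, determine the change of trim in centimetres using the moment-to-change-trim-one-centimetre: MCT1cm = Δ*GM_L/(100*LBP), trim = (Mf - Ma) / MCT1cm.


Formula: net trimming moment = Mf - Ma; MCT1cm = Δ*GM_L/(100*LBP); trim = net moment / MCT1cm
Step 1 — net trimming moment = 4169 - 1670 = 2499 t·m
Step 2 — MCT1cm = 48354 * 105.0 / (100 * 97.5) = 520.7354 t·m/cm
Step 3 — trim = 2499 / 520.7354 ≈ 4.7990 cm (5 s.f.)

4.7990 cm


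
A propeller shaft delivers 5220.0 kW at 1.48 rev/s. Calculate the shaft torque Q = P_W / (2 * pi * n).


Formula: Q = P_W / (2 * pi * n)
Step 1 — P_W = 5220.0 kW * 1000 = 5220000.0 W
Step 2 — 2 * pi * n = 2 * pi * 1.48 = 9.299114
Step 3 — Q = 5220000.0 / 9.299114 ≈ 561340 N·m (5 s.f.)

561340 N·m


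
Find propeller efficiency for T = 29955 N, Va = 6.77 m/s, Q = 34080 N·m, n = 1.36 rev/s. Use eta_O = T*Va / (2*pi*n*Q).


Formula: eta = T * Va / (2 * pi * n * Q)
Step 1 — numerator = T * Va = 29955 * 6.77 = 202795.35
Step 2 — 2 * pi * n = 2 * pi * 1.36 = 8.545132
Step 3 — denominator = 8.545132 * 34080 = 291218.1
Step 4 — eta = 202795.35 / 291218.1 ≈ 0.69637 (5 s.f.)

0.69637


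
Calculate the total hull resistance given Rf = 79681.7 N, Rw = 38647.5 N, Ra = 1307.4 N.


Formula: Rt = Rf + Rw + Ra
Substituting: Rt = 79681.7 + 38647.5 + 1307.4
Result: Rt = 119636.6 N

119636.6 N


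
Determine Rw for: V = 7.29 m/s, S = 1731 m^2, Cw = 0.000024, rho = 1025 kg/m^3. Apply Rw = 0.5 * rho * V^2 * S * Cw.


Formula: Rw = 0.5 * rho * V^2 * S * Cw
Step 1 — V^2 = 7.29^2 = 53.1441
Step 2 — 0.5 * rho * V^2 = 0.5 * 1025 * 53.1441 = 27236.35125
Step 3 — Rw = 27236.35125 * 1731 * 0.000024 ≈ 1131.5 N (5 s.f.)

1131.5 N


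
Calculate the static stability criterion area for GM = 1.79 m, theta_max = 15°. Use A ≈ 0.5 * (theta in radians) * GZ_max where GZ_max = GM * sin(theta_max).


Formula: GZ_max = GM * sin(theta); Area = 0.5 * theta_rad * GZ_max
Step 1 — GZ_max = 1.79 * sin(15°) = 1.79 * 0.258819 = 0.463286 m
Step 2 — theta_rad = 15 * pi/180 = 0.261799 rad
Step 3 — Area = 0.5 * 0.261799 * 0.463286 ≈ 0.060644 m·rad (5 s.f.)

0.060644 m·rad


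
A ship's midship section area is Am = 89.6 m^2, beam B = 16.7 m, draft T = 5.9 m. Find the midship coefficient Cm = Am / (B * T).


Formula: Cm = Am / (B * T)
Step 1 — B * T = 16.7 * 5.9 = 98.53 m^2
Step 2 — Cm = 89.6 / 98.53 ≈ 0.90937 (5 s.f.)

0.90937


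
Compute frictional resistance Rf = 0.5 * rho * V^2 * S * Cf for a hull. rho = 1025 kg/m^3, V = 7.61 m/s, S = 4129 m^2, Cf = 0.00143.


Formula: Rf = 0.5 * rho * V^2 * S * Cf
Step 1 — V^2 = 7.61^2 = 57.9121
Step 2 — 0.5 * rho * V^2 = 0.5 * 1025 * 57.9121 = 29679.95125
Step 3 — Rf = 29679.95125 * 4129 * 0.00143 ≈ 175240 N (5 s.f.)

175240 N


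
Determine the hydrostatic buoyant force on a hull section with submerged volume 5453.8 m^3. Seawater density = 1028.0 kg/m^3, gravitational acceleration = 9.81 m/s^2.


Formula: Fb = rho * g * V
Substituting: Fb = 1028.0 * 9.81 * 5453.8
Intermediate: 1028.0 * 9.81 = 10084.68
Result: Fb = 10084.68 * 5453.8 ≈ 55000000 N (5 s.f.)

55000000 N


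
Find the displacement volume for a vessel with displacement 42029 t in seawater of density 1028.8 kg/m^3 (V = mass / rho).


Formula: V = mass / rho
Step 1 — convert tonnes to kg: 42029 t * 1000 = 42029000 kg
Step 2 — V = 42029000 / 1028.8 ≈ 40852 m^3 (5 s.f.)

40852 m^3


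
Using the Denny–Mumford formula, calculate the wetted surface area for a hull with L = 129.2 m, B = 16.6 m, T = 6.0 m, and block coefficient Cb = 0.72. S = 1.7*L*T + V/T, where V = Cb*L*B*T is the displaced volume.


Formula: S = 1.7*L*T + V/T with V = Cb*L*B*T, i.e. S = L * (1.7*T + Cb*B)
Step 1 — 1.7*T = 1.7 * 6.0 = 10.2 m
Step 2 — Cb*B = 0.72 * 16.6 = 11.952 m
Step 3 — 1.7*T + Cb*B = 10.2 + 11.952 = 22.152 m
Step 4 — S = 129.2 * 22.152 ≈ 2862.0 m^2 (5 s.f.)

2862.0 m^2


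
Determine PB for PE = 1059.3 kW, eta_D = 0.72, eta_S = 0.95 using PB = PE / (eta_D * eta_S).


Formula: PB = PE / (eta_D * eta_S)
Step 1 — combined efficiency = eta_D * eta_S = 0.72 * 0.95 = 0.684
Step 2 — PB = 1059.3 / 0.684 ≈ 1548.7 kW (5 s.f.)

1548.7 kW


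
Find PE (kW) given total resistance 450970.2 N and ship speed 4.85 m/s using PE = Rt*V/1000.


Formula: PE = Rt * V / 1000 (kW)
Step 1 — PE (W) = 450970.2 * 4.85 = 2187205.47 W
Step 2 — PE (kW) = 2187205.47 / 1000 ≈ 2187.2 kW (5 s.f.)

2187.2 kW


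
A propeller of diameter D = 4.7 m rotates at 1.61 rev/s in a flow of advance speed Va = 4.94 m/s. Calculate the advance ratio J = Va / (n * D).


Formula: J = Va / (n * D)
Step 1 — n * D = 1.61 * 4.7 = 7.567
Step 2 — J = 4.94 / 7.567 ≈ 0.65283 (5 s.f.)

0.65283


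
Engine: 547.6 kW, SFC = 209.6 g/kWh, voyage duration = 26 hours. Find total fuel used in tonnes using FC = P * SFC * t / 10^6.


Formula: FC (tonnes) = P * SFC * t / 1,000,000
Step 1 — P * SFC * t = 547.6 * 209.6 * 26 = 2984200.96 g
Step 2 — FC (tonnes) = 2984200.96 / 1,000,000 ≈ 2.9842 tonnes (5 s.f.)

2.9842 tonnes


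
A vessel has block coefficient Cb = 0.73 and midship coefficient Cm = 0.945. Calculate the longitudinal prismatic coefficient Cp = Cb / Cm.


Formula: Cp = Cb / Cm
Substituting: Cp = 0.73 / 0.945
Result: Cp ≈ 0.77249 (5 s.f.)

0.77249


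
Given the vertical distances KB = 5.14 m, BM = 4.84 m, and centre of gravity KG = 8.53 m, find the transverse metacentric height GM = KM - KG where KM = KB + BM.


Formula: GM = KB + BM - KG
Step 1 — KM = KB + BM = 5.14 + 4.84 = 9.98 m
Step 2 — GM = KM - KG = 9.98 - 8.53 = 1.45 m

1.45 m


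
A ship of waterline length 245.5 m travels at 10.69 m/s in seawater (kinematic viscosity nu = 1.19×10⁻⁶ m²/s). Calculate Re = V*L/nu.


Formula: Re = V * L / nu
Step 1 — V * L = 10.69 * 245.5 = 2624.395 m^2/s
Step 2 — Re = 2624.395 / 1.19e-6 = 2.21e+09

2.21e+09


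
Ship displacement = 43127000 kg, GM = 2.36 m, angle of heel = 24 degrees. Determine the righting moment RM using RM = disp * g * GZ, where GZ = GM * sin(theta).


Formula: GZ = GM * sin(theta); RM = disp * g * GZ
Step 1 — GZ = 2.36 * sin(24°) = 2.36 * 0.406737 = 0.959899 m
Step 2 — RM = 43127000 * 9.81 * 0.959899 ≈ 406110000 N·m (5 s.f.)

406110000 N·m


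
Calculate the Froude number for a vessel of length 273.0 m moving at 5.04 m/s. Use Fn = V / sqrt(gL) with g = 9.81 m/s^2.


Formula: Fn = V / sqrt(g * L)
Step 1 — g * L = 9.81 * 273.0 = 2678.13
Step 2 — sqrt(g * L) = sqrt(2678.13) = 51.750652
Step 3 — Fn = 5.04 / 51.750652 ≈ 0.097390 (5 s.f.)

0.097390


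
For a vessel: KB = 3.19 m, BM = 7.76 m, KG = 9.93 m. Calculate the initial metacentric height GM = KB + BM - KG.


Formula: GM = KB + BM - KG
Step 1 — KM = KB + BM = 3.19 + 7.76 = 10.95 m
Step 2 — GM = KM - KG = 10.95 - 9.93 = 1.02 m

1.02 m


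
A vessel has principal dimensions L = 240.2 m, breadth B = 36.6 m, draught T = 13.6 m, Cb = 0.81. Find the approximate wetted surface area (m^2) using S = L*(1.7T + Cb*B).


Formula: S = 1.7*L*T + V/T with V = Cb*L*B*T, i.e. S = L * (1.7*T + Cb*B)
Step 1 — 1.7*T = 1.7 * 13.6 = 23.12 m
Step 2 — Cb*B = 0.81 * 36.6 = 29.646 m
Step 3 — 1.7*T + Cb*B = 23.12 + 29.646 = 52.766 m
Step 4 — S = 240.2 * 52.766 ≈ 12674 m^2 (5 s.f.)

12674 m^2


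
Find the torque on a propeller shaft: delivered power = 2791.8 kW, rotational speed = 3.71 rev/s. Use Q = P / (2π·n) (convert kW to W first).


Formula: Q = P_W / (2 * pi * n)
Step 1 — P_W = 2791.8 kW * 1000 = 2791800.0 W
Step 2 — 2 * pi * n = 2 * pi * 3.71 = 23.310617
Step 3 — Q = 2791800.0 / 23.310617 ≈ 119770 N·m (5 s.f.)

119770 N·m
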